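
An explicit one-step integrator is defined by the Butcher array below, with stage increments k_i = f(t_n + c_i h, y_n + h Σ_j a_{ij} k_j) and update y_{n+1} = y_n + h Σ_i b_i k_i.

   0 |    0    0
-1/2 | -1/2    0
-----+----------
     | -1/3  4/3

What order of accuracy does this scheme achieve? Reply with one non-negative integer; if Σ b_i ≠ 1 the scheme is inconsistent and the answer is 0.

1

b = (-1/3, 4/3)
c = (0, -1/2)
Σ b_i: (-1/3)·1 + 4/3·1 = 1 ✓
b·c: 4/3·(-1/2) = -2/3 ≠ 1/2 ⇒ order 1.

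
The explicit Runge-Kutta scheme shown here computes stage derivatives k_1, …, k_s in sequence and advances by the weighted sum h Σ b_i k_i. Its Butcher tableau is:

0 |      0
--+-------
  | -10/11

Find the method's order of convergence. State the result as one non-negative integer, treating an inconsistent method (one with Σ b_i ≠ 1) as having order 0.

b = (-10/11)
c = (0)
Σ b_i: (-10/11)·1 = -10/11 ≠ 1 ⇒ order 0.

0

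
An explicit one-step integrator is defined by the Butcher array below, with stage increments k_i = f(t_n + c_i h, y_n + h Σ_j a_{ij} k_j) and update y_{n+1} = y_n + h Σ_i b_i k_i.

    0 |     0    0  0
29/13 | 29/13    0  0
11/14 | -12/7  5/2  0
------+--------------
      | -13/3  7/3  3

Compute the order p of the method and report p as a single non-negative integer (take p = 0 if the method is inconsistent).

1

b = (-13/3, 7/3, 3)
c = (0, 29/13, 11/14)
Ac = (0, 0, 145/26)
Σ b_i: (-13/3)·1 + 7/3·1 + 3·1 = 1 ✓
b·c: 7/3·29/13 + 3·11/14 = 4129/546 ≠ 1/2 ⇒ order 1.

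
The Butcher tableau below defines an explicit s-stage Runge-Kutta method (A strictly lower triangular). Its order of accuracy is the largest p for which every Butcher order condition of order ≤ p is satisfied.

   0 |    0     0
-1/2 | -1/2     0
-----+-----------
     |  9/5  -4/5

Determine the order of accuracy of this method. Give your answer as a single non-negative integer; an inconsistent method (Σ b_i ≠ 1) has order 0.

b = (9/5, -4/5)
c = (0, -1/2)
Σ b_i: 9/5·1 + (-4/5)·1 = 1 ✓
b·c: (-4/5)·(-1/2) = 2/5 ≠ 1/2 ⇒ order 1.

1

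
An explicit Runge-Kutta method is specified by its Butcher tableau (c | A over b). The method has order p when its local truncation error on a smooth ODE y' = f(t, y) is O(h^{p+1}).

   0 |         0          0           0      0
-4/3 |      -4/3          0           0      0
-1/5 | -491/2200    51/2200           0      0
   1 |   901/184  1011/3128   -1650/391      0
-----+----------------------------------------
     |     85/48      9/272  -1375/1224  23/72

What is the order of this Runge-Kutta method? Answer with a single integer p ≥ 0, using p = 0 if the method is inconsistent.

4

b = (85/48, 9/272, -1375/1224, 23/72)
c = (0, -4/3, -1/5, 1)
Ac = (0, 0, -17/550, 19/46)
Σ b_i: 85/48·1 + 9/272·1 + (-1375/1224)·1 + 23/72·1 = 1 ✓
b·c: 9/272·(-4/3) + (-1375/1224)·(-1/5) + 23/72·1 = 1/2 ✓
b·c²: 9/272·16/9 + (-1375/1224)·1/25 + 23/72·1 = 1/3 ✓
b·Ac: (-1375/1224)·(-17/550) + 23/72·19/46 = 1/6 ✓
b·c³: 9/272·(-64/27) + (-1375/1224)·(-1/125) + 23/72·1 = 1/4 ✓
b·(c∘Ac): (-1375/1224)·17/2750 + 23/72·19/46 = 1/8 ✓
b·Ac²: (-1375/1224)·34/825 + 23/72·28/69 = 1/12 ✓
b·A²c: 23/72·3/23 = 1/24 ✓; 4 stages ⇒ order 4.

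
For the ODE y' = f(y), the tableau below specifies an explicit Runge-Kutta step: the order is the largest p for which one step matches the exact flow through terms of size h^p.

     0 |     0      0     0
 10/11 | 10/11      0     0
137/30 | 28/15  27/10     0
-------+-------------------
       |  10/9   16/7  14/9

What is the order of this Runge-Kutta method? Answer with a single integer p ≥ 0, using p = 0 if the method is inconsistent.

0

b = (10/9, 16/7, 14/9)
c = (0, 10/11, 137/30)
Ac = (0, 0, 27/11)
Σ b_i: 10/9·1 + 16/7·1 + 14/9·1 = 104/21 ≠ 1 ⇒ order 0.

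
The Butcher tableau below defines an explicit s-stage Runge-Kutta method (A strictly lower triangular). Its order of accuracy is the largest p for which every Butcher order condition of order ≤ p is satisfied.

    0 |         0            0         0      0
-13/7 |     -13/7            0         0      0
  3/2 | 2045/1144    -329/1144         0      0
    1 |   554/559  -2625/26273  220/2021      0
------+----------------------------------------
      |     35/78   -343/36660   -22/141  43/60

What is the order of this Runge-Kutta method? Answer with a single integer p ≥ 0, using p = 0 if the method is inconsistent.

4

b = (35/78, -343/36660, -22/141, 43/60)
c = (0, -13/7, 3/2, 1)
Ac = (0, 0, 47/88, 15/43)
Σ b_i: 35/78·1 + (-343/36660)·1 + (-22/141)·1 + 43/60·1 = 1 ✓
b·c: (-343/36660)·(-13/7) + (-22/141)·3/2 + 43/60·1 = 1/2 ✓
b·c²: (-343/36660)·169/49 + (-22/141)·9/4 + 43/60·1 = 1/3 ✓
b·Ac: (-22/141)·47/88 + 43/60·15/43 = 1/6 ✓
b·c³: (-343/36660)·(-2197/343) + (-22/141)·27/8 + 43/60·1 = 1/4 ✓
b·(c∘Ac): (-22/141)·141/176 + 43/60·15/43 = 1/8 ✓
b·Ac²: (-22/141)·(-611/616) + 43/60·(-30/301) = 1/12 ✓
b·A²c: 43/60·5/86 = 1/24 ✓; 4 stages ⇒ order 4.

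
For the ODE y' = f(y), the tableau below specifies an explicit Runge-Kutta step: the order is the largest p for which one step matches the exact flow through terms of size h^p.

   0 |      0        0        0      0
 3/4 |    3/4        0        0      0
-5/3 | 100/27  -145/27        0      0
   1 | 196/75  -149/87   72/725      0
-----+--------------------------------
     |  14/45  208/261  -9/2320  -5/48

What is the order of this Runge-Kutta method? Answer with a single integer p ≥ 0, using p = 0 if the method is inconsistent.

4

b = (14/45, 208/261, -9/2320, -5/48)
c = (0, 3/4, -5/3, 1)
Ac = (0, 0, -145/36, -29/20)
Σ b_i: 14/45·1 + 208/261·1 + (-9/2320)·1 + (-5/48)·1 = 1 ✓
b·c: 208/261·3/4 + (-9/2320)·(-5/3) + (-5/48)·1 = 1/2 ✓
b·c²: 208/261·9/16 + (-9/2320)·25/9 + (-5/48)·1 = 1/3 ✓
b·Ac: (-9/2320)·(-145/36) + (-5/48)·(-29/20) = 1/6 ✓
b·c³: 208/261·27/64 + (-9/2320)·(-125/27) + (-5/48)·1 = 1/4 ✓
b·(c∘Ac): (-9/2320)·725/108 + (-5/48)·(-29/20) = 1/8 ✓
b·Ac²: (-9/2320)·(-145/48) + (-5/48)·(-11/16) = 1/12 ✓
b·A²c: (-5/48)·(-2/5) = 1/24 ✓; 4 stages ⇒ order 4.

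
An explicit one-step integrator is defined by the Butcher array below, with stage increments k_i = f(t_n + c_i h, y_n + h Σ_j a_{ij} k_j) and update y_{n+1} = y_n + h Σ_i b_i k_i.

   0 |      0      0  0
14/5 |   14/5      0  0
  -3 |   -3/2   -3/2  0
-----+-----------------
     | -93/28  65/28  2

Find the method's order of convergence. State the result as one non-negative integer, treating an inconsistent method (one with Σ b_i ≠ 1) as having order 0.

b = (-93/28, 65/28, 2)
c = (0, 14/5, -3)
Ac = (0, 0, -21/5)
Σ b_i: (-93/28)·1 + 65/28·1 + 2·1 = 1 ✓
b·c: 65/28·14/5 + 2·(-3) = 1/2 ✓
b·c²: 65/28·196/25 + 2·9 = 181/5 ≠ 1/3 ⇒ order 2.
b·Ac: 2·(-21/5) = -42/5 ≠ 1/6

2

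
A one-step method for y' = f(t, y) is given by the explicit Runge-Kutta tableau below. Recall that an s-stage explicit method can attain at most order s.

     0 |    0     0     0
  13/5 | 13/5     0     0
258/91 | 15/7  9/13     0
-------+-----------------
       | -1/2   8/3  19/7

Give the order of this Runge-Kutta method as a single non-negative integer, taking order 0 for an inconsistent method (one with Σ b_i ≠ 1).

b = (-1/2, 8/3, 19/7)
c = (0, 13/5, 258/91)
Ac = (0, 0, 9/5)
Σ b_i: (-1/2)·1 + 8/3·1 + 19/7·1 = 205/42 ≠ 1 ⇒ order 0.

0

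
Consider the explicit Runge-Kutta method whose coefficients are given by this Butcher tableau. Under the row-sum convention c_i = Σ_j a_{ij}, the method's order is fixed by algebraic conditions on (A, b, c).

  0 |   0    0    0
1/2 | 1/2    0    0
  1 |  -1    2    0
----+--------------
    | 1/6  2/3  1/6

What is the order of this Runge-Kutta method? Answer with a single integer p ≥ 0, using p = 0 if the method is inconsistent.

3

b = (1/6, 2/3, 1/6)
c = (0, 1/2, 1)
Ac = (0, 0, 1)
Σ b_i: 1/6·1 + 2/3·1 + 1/6·1 = 1 ✓
b·c: 2/3·1/2 + 1/6·1 = 1/2 ✓
b·c²: 2/3·1/4 + 1/6·1 = 1/3 ✓
b·Ac: 1/6·1 = 1/6 ✓; 3 stages ⇒ order 3.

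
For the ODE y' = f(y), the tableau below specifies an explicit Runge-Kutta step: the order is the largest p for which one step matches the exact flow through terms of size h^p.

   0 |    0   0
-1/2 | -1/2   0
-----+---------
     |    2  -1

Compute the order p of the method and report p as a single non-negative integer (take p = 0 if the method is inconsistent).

2

b = (2, -1)
c = (0, -1/2)
Σ b_i: 2·1 + (-1)·1 = 1 ✓
b·c: (-1)·(-1/2) = 1/2 ✓; 2 stages ⇒ order 2.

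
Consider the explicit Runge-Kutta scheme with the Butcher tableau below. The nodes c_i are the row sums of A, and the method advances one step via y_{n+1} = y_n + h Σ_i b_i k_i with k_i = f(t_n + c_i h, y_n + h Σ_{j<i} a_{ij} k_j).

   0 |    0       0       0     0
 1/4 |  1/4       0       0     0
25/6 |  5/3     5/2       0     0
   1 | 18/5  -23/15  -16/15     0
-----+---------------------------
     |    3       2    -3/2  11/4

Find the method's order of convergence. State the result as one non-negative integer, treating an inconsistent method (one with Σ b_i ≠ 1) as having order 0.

0

b = (3, 2, -3/2, 11/4)
c = (0, 1/4, 25/6, 1)
Ac = (0, 0, 5/8, -869/180)
Σ b_i: 3·1 + 2·1 + (-3/2)·1 + 11/4·1 = 25/4 ≠ 1 ⇒ order 0.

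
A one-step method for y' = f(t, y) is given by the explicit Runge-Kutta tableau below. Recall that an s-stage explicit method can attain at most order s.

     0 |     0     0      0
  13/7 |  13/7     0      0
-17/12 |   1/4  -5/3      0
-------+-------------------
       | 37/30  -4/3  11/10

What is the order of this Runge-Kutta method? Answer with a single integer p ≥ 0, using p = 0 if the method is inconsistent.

1

b = (37/30, -4/3, 11/10)
c = (0, 13/7, -17/12)
Ac = (0, 0, -65/21)
Σ b_i: 37/30·1 + (-4/3)·1 + 11/10·1 = 1 ✓
b·c: (-4/3)·13/7 + 11/10·(-17/12) = -3389/840 ≠ 1/2 ⇒ order 1.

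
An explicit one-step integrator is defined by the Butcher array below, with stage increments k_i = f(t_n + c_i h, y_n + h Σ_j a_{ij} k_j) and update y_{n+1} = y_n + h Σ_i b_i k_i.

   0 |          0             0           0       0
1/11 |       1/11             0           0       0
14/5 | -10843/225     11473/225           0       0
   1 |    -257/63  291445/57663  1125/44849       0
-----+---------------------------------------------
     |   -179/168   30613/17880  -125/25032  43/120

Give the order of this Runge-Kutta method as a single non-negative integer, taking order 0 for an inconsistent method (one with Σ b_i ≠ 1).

4

b = (-179/168, 30613/17880, -125/25032, 43/120)
c = (0, 1/11, 14/5, 1)
Ac = (0, 0, 1043/225, 205/387)
Σ b_i: (-179/168)·1 + 30613/17880·1 + (-125/25032)·1 + 43/120·1 = 1 ✓
b·c: 30613/17880·1/11 + (-125/25032)·14/5 + 43/120·1 = 1/2 ✓
b·c²: 30613/17880·1/121 + (-125/25032)·196/25 + 43/120·1 = 1/3 ✓
b·Ac: (-125/25032)·1043/225 + 43/120·205/387 = 1/6 ✓
b·c³: 30613/17880·1/1331 + (-125/25032)·2744/125 + 43/120·1 = 1/4 ✓
b·(c∘Ac): (-125/25032)·14602/1125 + 43/120·205/387 = 1/8 ✓
b·Ac²: (-125/25032)·1043/2475 + 43/120·1015/4257 = 1/12 ✓
b·A²c: 43/120·5/43 = 1/24 ✓; 4 stages ⇒ order 4.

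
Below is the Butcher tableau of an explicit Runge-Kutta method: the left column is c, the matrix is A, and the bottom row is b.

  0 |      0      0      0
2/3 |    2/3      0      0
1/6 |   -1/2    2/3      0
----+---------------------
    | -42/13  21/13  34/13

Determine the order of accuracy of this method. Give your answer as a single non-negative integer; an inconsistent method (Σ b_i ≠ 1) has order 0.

1

b = (-42/13, 21/13, 34/13)
c = (0, 2/3, 1/6)
Ac = (0, 0, 4/9)
Σ b_i: (-42/13)·1 + 21/13·1 + 34/13·1 = 1 ✓
b·c: 21/13·2/3 + 34/13·1/6 = 59/39 ≠ 1/2 ⇒ order 1.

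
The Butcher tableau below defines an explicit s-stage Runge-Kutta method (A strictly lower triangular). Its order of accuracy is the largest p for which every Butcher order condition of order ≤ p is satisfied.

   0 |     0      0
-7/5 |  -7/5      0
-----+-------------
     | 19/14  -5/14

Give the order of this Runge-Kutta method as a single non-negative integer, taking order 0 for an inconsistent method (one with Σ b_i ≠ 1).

2

b = (19/14, -5/14)
c = (0, -7/5)
Σ b_i: 19/14·1 + (-5/14)·1 = 1 ✓
b·c: (-5/14)·(-7/5) = 1/2 ✓; 2 stages ⇒ order 2.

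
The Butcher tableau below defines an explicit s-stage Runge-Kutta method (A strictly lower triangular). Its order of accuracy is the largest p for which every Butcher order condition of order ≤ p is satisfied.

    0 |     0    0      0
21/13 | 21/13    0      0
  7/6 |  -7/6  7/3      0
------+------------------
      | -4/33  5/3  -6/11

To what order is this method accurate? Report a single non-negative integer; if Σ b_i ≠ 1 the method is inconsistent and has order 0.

b = (-4/33, 5/3, -6/11)
c = (0, 21/13, 7/6)
Ac = (0, 0, 49/13)
Σ b_i: (-4/33)·1 + 5/3·1 + (-6/11)·1 = 1 ✓
b·c: 5/3·21/13 + (-6/11)·7/6 = 294/143 ≠ 1/2 ⇒ order 1.

1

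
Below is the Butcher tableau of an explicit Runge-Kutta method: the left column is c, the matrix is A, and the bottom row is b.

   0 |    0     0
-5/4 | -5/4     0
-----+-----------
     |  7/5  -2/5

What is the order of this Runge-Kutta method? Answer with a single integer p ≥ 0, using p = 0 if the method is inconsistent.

b = (7/5, -2/5)
c = (0, -5/4)
Σ b_i: 7/5·1 + (-2/5)·1 = 1 ✓
b·c: (-2/5)·(-5/4) = 1/2 ✓; 2 stages ⇒ order 2.

2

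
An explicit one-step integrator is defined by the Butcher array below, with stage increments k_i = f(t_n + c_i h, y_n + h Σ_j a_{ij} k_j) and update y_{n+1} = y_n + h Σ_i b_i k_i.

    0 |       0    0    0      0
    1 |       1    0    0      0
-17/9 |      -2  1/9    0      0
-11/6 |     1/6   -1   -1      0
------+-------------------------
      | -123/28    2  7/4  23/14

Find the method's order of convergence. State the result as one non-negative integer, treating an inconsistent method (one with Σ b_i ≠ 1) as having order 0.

1

b = (-123/28, 2, 7/4, 23/14)
c = (0, 1, -17/9, -11/6)
Ac = (0, 0, 1/9, 8/9)
Σ b_i: (-123/28)·1 + 2·1 + 7/4·1 + 23/14·1 = 1 ✓
b·c: 2·1 + 7/4·(-17/9) + 23/14·(-11/6) = -272/63 ≠ 1/2 ⇒ order 1.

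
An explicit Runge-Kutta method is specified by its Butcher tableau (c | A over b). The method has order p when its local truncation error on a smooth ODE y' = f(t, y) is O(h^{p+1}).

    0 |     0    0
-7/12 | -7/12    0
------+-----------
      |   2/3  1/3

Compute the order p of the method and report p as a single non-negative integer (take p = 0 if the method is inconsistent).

1

b = (2/3, 1/3)
c = (0, -7/12)
Σ b_i: 2/3·1 + 1/3·1 = 1 ✓
b·c: 1/3·(-7/12) = -7/36 ≠ 1/2 ⇒ order 1.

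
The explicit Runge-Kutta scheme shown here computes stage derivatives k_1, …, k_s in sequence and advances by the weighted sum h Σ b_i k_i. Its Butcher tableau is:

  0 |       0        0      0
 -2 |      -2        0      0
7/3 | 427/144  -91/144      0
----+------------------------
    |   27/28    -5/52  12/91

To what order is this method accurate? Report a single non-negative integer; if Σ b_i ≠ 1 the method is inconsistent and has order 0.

b = (27/28, -5/52, 12/91)
c = (0, -2, 7/3)
Ac = (0, 0, 91/72)
Σ b_i: 27/28·1 + (-5/52)·1 + 12/91·1 = 1 ✓
b·c: (-5/52)·(-2) + 12/91·7/3 = 1/2 ✓
b·c²: (-5/52)·4 + 12/91·49/9 = 1/3 ✓
b·Ac: 12/91·91/72 = 1/6 ✓; 3 stages ⇒ order 3.

3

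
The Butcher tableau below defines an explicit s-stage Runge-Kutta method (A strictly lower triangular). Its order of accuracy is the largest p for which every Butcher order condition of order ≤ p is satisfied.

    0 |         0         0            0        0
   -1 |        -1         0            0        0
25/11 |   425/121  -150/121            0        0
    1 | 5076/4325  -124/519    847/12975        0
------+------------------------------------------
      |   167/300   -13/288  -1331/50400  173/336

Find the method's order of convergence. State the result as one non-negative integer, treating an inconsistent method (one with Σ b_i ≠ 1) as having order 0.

b = (167/300, -13/288, -1331/50400, 173/336)
c = (0, -1, 25/11, 1)
Ac = (0, 0, 150/121, 67/173)
Σ b_i: 167/300·1 + (-13/288)·1 + (-1331/50400)·1 + 173/336·1 = 1 ✓
b·c: (-13/288)·(-1) + (-1331/50400)·25/11 + 173/336·1 = 1/2 ✓
b·c²: (-13/288)·1 + (-1331/50400)·625/121 + 173/336·1 = 1/3 ✓
b·Ac: (-1331/50400)·150/121 + 173/336·67/173 = 1/6 ✓
b·c³: (-13/288)·(-1) + (-1331/50400)·15625/1331 + 173/336·1 = 1/4 ✓
b·(c∘Ac): (-1331/50400)·3750/1331 + 173/336·67/173 = 1/8 ✓
b·Ac²: (-1331/50400)·(-150/121) + 173/336·17/173 = 1/12 ✓
b·A²c: 173/336·14/173 = 1/24 ✓; 4 stages ⇒ order 4.

4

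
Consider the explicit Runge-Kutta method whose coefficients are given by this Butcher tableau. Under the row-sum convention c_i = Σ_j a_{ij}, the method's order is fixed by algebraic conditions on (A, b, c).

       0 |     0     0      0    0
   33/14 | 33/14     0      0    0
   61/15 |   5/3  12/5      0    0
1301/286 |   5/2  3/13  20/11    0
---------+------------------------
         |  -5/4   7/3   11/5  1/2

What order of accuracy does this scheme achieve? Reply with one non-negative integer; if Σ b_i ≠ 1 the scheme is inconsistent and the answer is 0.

b = (-5/4, 7/3, 11/5, 1/2)
c = (0, 33/14, 61/15, 1301/286)
Ac = (0, 0, 198/35, 47675/6006)
Σ b_i: (-5/4)·1 + 7/3·1 + 11/5·1 + 1/2·1 = 227/60 ≠ 1 ⇒ order 0.

0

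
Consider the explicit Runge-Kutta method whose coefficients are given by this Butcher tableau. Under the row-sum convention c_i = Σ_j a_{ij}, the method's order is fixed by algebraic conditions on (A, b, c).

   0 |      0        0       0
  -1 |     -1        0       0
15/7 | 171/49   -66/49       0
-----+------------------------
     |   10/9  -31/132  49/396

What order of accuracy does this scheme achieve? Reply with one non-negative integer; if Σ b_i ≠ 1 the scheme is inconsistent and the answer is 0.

3

b = (10/9, -31/132, 49/396)
c = (0, -1, 15/7)
Ac = (0, 0, 66/49)
Σ b_i: 10/9·1 + (-31/132)·1 + 49/396·1 = 1 ✓
b·c: (-31/132)·(-1) + 49/396·15/7 = 1/2 ✓
b·c²: (-31/132)·1 + 49/396·225/49 = 1/3 ✓
b·Ac: 49/396·66/49 = 1/6 ✓; 3 stages ⇒ order 3.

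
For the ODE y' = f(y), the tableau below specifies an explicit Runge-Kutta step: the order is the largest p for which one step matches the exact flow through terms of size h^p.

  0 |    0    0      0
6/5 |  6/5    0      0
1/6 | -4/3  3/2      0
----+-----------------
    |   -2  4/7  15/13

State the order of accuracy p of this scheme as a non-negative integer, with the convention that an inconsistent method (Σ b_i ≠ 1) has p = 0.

b = (-2, 4/7, 15/13)
c = (0, 6/5, 1/6)
Ac = (0, 0, 9/5)
Σ b_i: (-2)·1 + 4/7·1 + 15/13·1 = -25/91 ≠ 1 ⇒ order 0.

0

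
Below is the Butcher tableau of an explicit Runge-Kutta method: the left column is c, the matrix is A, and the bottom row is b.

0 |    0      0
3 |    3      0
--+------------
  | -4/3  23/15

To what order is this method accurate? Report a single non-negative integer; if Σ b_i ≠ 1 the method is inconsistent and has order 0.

b = (-4/3, 23/15)
c = (0, 3)
Σ b_i: (-4/3)·1 + 23/15·1 = 1/5 ≠ 1 ⇒ order 0.

0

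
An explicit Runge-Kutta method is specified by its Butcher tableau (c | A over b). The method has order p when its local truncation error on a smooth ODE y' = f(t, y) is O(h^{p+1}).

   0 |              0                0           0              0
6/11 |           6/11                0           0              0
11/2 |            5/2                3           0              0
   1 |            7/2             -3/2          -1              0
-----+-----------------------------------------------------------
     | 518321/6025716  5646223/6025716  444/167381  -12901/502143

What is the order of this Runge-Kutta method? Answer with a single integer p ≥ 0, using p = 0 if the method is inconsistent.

3

b = (518321/6025716, 5646223/6025716, 444/167381, -12901/502143)
c = (0, 6/11, 11/2, 1)
Ac = (0, 0, 18/11, -139/22)
Σ b_i: 518321/6025716·1 + 5646223/6025716·1 + 444/167381·1 + (-12901/502143)·1 = 1 ✓
b·c: 5646223/6025716·6/11 + 444/167381·11/2 + (-12901/502143)·1 = 1/2 ✓
b·c²: 5646223/6025716·36/121 + 444/167381·121/4 + (-12901/502143)·1 = 1/3 ✓
b·Ac: 444/167381·18/11 + (-12901/502143)·(-139/22) = 1/6 ✓
b·c³: 5646223/6025716·216/1331 + 444/167381·1331/8 + (-12901/502143)·1 = 6271499/11047146 ≠ 1/4 ⇒ order 3.
b·(c∘Ac): 444/167381·9 + (-12901/502143)·(-139/22) = 2056975/11047146 ≠ 1/8
b·Ac²: 444/167381·108/121 + (-12901/502143)·(-14857/484) = 17476871/22094292 ≠ 1/12
b·A²c: (-12901/502143)·(-18/11) = 77406/1841191 ≠ 1/24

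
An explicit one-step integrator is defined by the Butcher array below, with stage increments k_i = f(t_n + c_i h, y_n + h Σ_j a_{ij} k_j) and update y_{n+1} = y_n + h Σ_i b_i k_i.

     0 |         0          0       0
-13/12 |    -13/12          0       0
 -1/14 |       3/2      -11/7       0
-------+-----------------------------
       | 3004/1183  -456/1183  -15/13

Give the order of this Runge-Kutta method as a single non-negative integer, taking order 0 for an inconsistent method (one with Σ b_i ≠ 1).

b = (3004/1183, -456/1183, -15/13)
c = (0, -13/12, -1/14)
Ac = (0, 0, 143/84)
Σ b_i: 3004/1183·1 + (-456/1183)·1 + (-15/13)·1 = 1 ✓
b·c: (-456/1183)·(-13/12) + (-15/13)·(-1/14) = 1/2 ✓
b·c²: (-456/1183)·169/144 + (-15/13)·1/196 = -3503/7644 ≠ 1/3 ⇒ order 2.
b·Ac: (-15/13)·143/84 = -55/28 ≠ 1/6

2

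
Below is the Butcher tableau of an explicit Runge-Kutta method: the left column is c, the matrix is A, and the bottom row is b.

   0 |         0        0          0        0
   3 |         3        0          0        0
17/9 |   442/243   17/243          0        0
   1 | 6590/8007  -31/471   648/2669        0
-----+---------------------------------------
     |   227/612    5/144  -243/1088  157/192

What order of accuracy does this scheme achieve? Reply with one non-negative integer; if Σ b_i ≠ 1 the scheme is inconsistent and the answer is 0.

4

b = (227/612, 5/144, -243/1088, 157/192)
c = (0, 3, 17/9, 1)
Ac = (0, 0, 17/81, 41/157)
Σ b_i: 227/612·1 + 5/144·1 + (-243/1088)·1 + 157/192·1 = 1 ✓
b·c: 5/144·3 + (-243/1088)·17/9 + 157/192·1 = 1/2 ✓
b·c²: 5/144·9 + (-243/1088)·289/81 + 157/192·1 = 1/3 ✓
b·Ac: (-243/1088)·17/81 + 157/192·41/157 = 1/6 ✓
b·c³: 5/144·27 + (-243/1088)·4913/729 + 157/192·1 = 1/4 ✓
b·(c∘Ac): (-243/1088)·289/729 + 157/192·41/157 = 1/8 ✓
b·Ac²: (-243/1088)·17/27 + 157/192·43/157 = 1/12 ✓
b·A²c: 157/192·8/157 = 1/24 ✓; 4 stages ⇒ order 4.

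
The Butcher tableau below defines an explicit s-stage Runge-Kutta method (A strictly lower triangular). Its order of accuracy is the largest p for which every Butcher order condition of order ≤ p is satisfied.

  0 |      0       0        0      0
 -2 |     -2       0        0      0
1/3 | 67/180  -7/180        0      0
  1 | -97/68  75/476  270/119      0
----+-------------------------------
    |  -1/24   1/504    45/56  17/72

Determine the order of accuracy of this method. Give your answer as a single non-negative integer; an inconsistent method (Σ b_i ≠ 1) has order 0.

4

b = (-1/24, 1/504, 45/56, 17/72)
c = (0, -2, 1/3, 1)
Ac = (0, 0, 7/90, 15/34)
Σ b_i: (-1/24)·1 + 1/504·1 + 45/56·1 + 17/72·1 = 1 ✓
b·c: 1/504·(-2) + 45/56·1/3 + 17/72·1 = 1/2 ✓
b·c²: 1/504·4 + 45/56·1/9 + 17/72·1 = 1/3 ✓
b·Ac: 45/56·7/90 + 17/72·15/34 = 1/6 ✓
b·c³: 1/504·(-8) + 45/56·1/27 + 17/72·1 = 1/4 ✓
b·(c∘Ac): 45/56·7/270 + 17/72·15/34 = 1/8 ✓
b·Ac²: 45/56·(-7/45) + 17/72·15/17 = 1/12 ✓
b·A²c: 17/72·3/17 = 1/24 ✓; 4 stages ⇒ order 4.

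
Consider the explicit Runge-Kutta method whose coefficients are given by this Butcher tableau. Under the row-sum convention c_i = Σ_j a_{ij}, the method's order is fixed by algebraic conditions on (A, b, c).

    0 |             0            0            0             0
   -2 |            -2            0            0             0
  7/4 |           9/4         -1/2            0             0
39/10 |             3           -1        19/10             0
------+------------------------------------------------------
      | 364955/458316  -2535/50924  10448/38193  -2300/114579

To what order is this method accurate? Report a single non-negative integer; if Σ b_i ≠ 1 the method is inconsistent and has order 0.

3

b = (364955/458316, -2535/50924, 10448/38193, -2300/114579)
c = (0, -2, 7/4, 39/10)
Ac = (0, 0, 1, 213/40)
Σ b_i: 364955/458316·1 + (-2535/50924)·1 + 10448/38193·1 + (-2300/114579)·1 = 1 ✓
b·c: (-2535/50924)·(-2) + 10448/38193·7/4 + (-2300/114579)·39/10 = 1/2 ✓
b·c²: (-2535/50924)·4 + 10448/38193·49/16 + (-2300/114579)·1521/100 = 1/3 ✓
b·Ac: 10448/38193·1 + (-2300/114579)·213/40 = 1/6 ✓
b·c³: (-2535/50924)·(-8) + 10448/38193·343/64 + (-2300/114579)·59319/1000 = 514537/763860 ≠ 1/4 ⇒ order 3.
b·(c∘Ac): 10448/38193·7/4 + (-2300/114579)·8307/400 = 9449/152772 ≠ 1/8
b·Ac²: 10448/38193·(-2) + (-2300/114579)·291/160 = -59441/101848 ≠ 1/12
b·A²c: (-2300/114579)·19/10 = -4370/114579 ≠ 1/24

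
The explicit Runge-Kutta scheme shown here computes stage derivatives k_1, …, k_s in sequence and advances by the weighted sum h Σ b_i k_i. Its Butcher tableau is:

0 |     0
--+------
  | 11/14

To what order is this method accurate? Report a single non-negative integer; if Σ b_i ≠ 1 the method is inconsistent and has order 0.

b = (11/14)
c = (0)
Σ b_i: 11/14·1 = 11/14 ≠ 1 ⇒ order 0.

0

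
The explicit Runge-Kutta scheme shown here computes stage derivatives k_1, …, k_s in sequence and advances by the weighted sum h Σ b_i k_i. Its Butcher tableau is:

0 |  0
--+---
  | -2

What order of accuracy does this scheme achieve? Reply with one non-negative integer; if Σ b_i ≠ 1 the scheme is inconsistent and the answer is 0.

b = (-2)
c = (0)
Σ b_i: (-2)·1 = -2 ≠ 1 ⇒ order 0.

0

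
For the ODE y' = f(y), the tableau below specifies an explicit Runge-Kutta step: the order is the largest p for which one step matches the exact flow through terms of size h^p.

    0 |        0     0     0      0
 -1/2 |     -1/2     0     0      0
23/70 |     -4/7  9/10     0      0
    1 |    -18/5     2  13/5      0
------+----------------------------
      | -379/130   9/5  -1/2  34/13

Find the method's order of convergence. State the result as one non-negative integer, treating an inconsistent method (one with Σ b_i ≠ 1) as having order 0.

b = (-379/130, 9/5, -1/2, 34/13)
c = (0, -1/2, 23/70, 1)
Ac = (0, 0, -9/20, -51/350)
Σ b_i: (-379/130)·1 + 9/5·1 + (-1/2)·1 + 34/13·1 = 1 ✓
b·c: 9/5·(-1/2) + (-1/2)·23/70 + 34/13·1 = 2823/1820 ≠ 1/2 ⇒ order 1.

1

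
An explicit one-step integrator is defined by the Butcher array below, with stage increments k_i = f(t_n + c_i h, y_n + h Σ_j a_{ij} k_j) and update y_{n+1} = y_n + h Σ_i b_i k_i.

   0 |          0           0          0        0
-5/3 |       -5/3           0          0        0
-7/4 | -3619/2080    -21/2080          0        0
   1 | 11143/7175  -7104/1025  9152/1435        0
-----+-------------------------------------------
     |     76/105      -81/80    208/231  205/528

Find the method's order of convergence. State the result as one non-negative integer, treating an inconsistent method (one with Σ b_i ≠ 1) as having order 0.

4

b = (76/105, -81/80, 208/231, 205/528)
c = (0, -5/3, -7/4, 1)
Ac = (0, 0, 7/416, 16/41)
Σ b_i: 76/105·1 + (-81/80)·1 + 208/231·1 + 205/528·1 = 1 ✓
b·c: (-81/80)·(-5/3) + 208/231·(-7/4) + 205/528·1 = 1/2 ✓
b·c²: (-81/80)·25/9 + 208/231·49/16 + 205/528·1 = 1/3 ✓
b·Ac: 208/231·7/416 + 205/528·16/41 = 1/6 ✓
b·c³: (-81/80)·(-125/27) + 208/231·(-343/64) + 205/528·1 = 1/4 ✓
b·(c∘Ac): 208/231·(-49/1664) + 205/528·16/41 = 1/8 ✓
b·Ac²: 208/231·(-35/1248) + 205/528·172/615 = 1/12 ✓
b·A²c: 205/528·22/205 = 1/24 ✓; 4 stages ⇒ order 4.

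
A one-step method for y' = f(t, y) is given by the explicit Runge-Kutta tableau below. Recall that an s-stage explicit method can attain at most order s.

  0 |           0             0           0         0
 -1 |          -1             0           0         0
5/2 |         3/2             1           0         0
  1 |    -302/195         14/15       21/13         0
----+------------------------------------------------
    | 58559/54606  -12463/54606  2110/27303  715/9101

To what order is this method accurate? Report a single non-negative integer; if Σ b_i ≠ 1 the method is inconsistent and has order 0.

b = (58559/54606, -12463/54606, 2110/27303, 715/9101)
c = (0, -1, 5/2, 1)
Ac = (0, 0, -1, 1211/390)
Σ b_i: 58559/54606·1 + (-12463/54606)·1 + 2110/27303·1 + 715/9101·1 = 1 ✓
b·c: (-12463/54606)·(-1) + 2110/27303·5/2 + 715/9101·1 = 1/2 ✓
b·c²: (-12463/54606)·1 + 2110/27303·25/4 + 715/9101·1 = 1/3 ✓
b·Ac: 2110/27303·(-1) + 715/9101·1211/390 = 1/6 ✓
b·c³: (-12463/54606)·(-1) + 2110/27303·125/8 + 715/9101·1 = 55127/36404 ≠ 1/4 ⇒ order 3.
b·(c∘Ac): 2110/27303·(-5/2) + 715/9101·1211/390 = 2771/54606 ≠ 1/8
b·Ac²: 2110/27303·1 + 715/9101·8603/780 = 103073/109212 ≠ 1/12
b·A²c: 715/9101·(-21/13) = -1155/9101 ≠ 1/24

3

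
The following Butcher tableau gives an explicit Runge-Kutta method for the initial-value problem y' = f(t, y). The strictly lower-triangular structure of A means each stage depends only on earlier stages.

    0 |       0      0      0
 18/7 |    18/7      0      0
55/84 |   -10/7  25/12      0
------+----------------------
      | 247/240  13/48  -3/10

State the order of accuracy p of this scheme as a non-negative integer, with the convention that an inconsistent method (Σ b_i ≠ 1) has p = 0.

2

b = (247/240, 13/48, -3/10)
c = (0, 18/7, 55/84)
Ac = (0, 0, 75/14)
Σ b_i: 247/240·1 + 13/48·1 + (-3/10)·1 = 1 ✓
b·c: 13/48·18/7 + (-3/10)·55/84 = 1/2 ✓
b·c²: 13/48·324/49 + (-3/10)·3025/7056 = 1117/672 ≠ 1/3 ⇒ order 2.
b·Ac: (-3/10)·75/14 = -45/28 ≠ 1/6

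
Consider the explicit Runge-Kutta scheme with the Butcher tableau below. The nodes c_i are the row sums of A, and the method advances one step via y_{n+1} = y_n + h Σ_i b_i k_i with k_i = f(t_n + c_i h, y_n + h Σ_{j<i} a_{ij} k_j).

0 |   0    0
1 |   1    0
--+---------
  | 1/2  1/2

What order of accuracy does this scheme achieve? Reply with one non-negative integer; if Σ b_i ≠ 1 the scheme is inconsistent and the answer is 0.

2

b = (1/2, 1/2)
c = (0, 1)
Σ b_i: 1/2·1 + 1/2·1 = 1 ✓
b·c: 1/2·1 = 1/2 ✓; 2 stages ⇒ order 2.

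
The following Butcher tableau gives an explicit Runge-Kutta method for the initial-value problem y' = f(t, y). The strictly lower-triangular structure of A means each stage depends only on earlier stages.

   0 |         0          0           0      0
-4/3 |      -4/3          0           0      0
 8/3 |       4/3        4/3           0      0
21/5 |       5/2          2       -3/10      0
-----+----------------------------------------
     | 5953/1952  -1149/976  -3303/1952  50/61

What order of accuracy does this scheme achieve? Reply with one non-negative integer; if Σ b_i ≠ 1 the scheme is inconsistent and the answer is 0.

b = (5953/1952, -1149/976, -3303/1952, 50/61)
c = (0, -4/3, 8/3, 21/5)
Ac = (0, 0, -16/9, -52/15)
Σ b_i: 5953/1952·1 + (-1149/976)·1 + (-3303/1952)·1 + 50/61·1 = 1 ✓
b·c: (-1149/976)·(-4/3) + (-3303/1952)·8/3 + 50/61·21/5 = 1/2 ✓
b·c²: (-1149/976)·16/9 + (-3303/1952)·64/9 + 50/61·441/25 = 1/3 ✓
b·Ac: (-3303/1952)·(-16/9) + 50/61·(-52/15) = 1/6 ✓
b·c³: (-1149/976)·(-64/27) + (-3303/1952)·512/27 + 50/61·9261/125 = 86278/2745 ≠ 1/4 ⇒ order 3.
b·(c∘Ac): (-3303/1952)·(-128/27) + 50/61·(-364/25) = -716/183 ≠ 1/8
b·Ac²: (-3303/1952)·64/27 + 50/61·64/45 = -1562/549 ≠ 1/12
b·A²c: 50/61·8/15 = 80/183 ≠ 1/24

3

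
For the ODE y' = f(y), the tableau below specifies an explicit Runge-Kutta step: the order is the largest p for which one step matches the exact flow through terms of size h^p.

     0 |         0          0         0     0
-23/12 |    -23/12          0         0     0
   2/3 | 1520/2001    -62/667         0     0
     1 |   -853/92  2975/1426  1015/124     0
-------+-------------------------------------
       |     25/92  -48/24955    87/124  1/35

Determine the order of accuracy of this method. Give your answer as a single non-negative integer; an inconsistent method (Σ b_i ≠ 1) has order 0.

4

b = (25/92, -48/24955, 87/124, 1/35)
c = (0, -23/12, 2/3, 1)
Ac = (0, 0, 31/174, 35/24)
Σ b_i: 25/92·1 + (-48/24955)·1 + 87/124·1 + 1/35·1 = 1 ✓
b·c: (-48/24955)·(-23/12) + 87/124·2/3 + 1/35·1 = 1/2 ✓
b·c²: (-48/24955)·529/144 + 87/124·4/9 + 1/35·1 = 1/3 ✓
b·Ac: 87/124·31/174 + 1/35·35/24 = 1/6 ✓
b·c³: (-48/24955)·(-12167/1728) + 87/124·8/27 + 1/35·1 = 1/4 ✓
b·(c∘Ac): 87/124·31/261 + 1/35·35/24 = 1/8 ✓
b·Ac²: 87/124·(-713/2088) + 1/35·1085/96 = 1/12 ✓
b·A²c: 1/35·35/24 = 1/24 ✓; 4 stages ⇒ order 4.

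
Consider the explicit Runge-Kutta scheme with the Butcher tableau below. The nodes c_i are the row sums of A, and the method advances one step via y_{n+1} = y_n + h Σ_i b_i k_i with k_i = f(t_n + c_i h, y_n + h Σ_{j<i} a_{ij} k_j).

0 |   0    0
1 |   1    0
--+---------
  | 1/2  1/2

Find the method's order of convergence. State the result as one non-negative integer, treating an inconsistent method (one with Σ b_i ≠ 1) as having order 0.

2

b = (1/2, 1/2)
c = (0, 1)
Σ b_i: 1/2·1 + 1/2·1 = 1 ✓
b·c: 1/2·1 = 1/2 ✓; 2 stages ⇒ order 2.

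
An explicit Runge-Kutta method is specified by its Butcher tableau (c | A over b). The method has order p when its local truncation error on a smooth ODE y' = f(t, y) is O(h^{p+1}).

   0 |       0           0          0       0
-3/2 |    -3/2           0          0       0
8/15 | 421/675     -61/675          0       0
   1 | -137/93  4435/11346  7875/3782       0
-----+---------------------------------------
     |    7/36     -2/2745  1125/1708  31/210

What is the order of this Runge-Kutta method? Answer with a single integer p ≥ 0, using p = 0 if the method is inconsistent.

b = (7/36, -2/2745, 1125/1708, 31/210)
c = (0, -3/2, 8/15, 1)
Ac = (0, 0, 61/450, 65/124)
Σ b_i: 7/36·1 + (-2/2745)·1 + 1125/1708·1 + 31/210·1 = 1 ✓
b·c: (-2/2745)·(-3/2) + 1125/1708·8/15 + 31/210·1 = 1/2 ✓
b·c²: (-2/2745)·9/4 + 1125/1708·64/225 + 31/210·1 = 1/3 ✓
b·Ac: 1125/1708·61/450 + 31/210·65/124 = 1/6 ✓
b·c³: (-2/2745)·(-27/8) + 1125/1708·512/3375 + 31/210·1 = 1/4 ✓
b·(c∘Ac): 1125/1708·244/3375 + 31/210·65/124 = 1/8 ✓
b·Ac²: 1125/1708·(-61/300) + 31/210·365/248 = 1/12 ✓
b·A²c: 31/210·35/124 = 1/24 ✓; 4 stages ⇒ order 4.

4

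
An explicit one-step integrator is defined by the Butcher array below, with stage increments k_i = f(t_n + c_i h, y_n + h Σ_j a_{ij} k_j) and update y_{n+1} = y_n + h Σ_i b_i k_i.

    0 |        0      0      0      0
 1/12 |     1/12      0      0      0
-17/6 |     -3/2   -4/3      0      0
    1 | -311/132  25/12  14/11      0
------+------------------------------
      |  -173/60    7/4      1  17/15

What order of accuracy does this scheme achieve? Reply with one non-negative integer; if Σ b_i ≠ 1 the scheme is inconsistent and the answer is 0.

1

b = (-173/60, 7/4, 1, 17/15)
c = (0, 1/12, -17/6, 1)
Ac = (0, 0, -1/9, -5437/1584)
Σ b_i: (-173/60)·1 + 7/4·1 + 1·1 + 17/15·1 = 1 ✓
b·c: 7/4·1/12 + 1·(-17/6) + 17/15·1 = -373/240 ≠ 1/2 ⇒ order 1.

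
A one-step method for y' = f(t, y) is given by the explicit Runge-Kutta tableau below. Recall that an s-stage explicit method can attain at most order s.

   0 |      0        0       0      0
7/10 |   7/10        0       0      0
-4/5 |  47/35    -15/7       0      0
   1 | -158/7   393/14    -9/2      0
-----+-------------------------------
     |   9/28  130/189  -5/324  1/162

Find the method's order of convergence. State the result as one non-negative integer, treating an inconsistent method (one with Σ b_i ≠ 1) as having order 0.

b = (9/28, 130/189, -5/324, 1/162)
c = (0, 7/10, -4/5, 1)
Ac = (0, 0, -3/2, 93/4)
Σ b_i: 9/28·1 + 130/189·1 + (-5/324)·1 + 1/162·1 = 1 ✓
b·c: 130/189·7/10 + (-5/324)·(-4/5) + 1/162·1 = 1/2 ✓
b·c²: 130/189·49/100 + (-5/324)·16/25 + 1/162·1 = 1/3 ✓
b·Ac: (-5/324)·(-3/2) + 1/162·93/4 = 1/6 ✓
b·c³: 130/189·343/1000 + (-5/324)·(-64/125) + 1/162·1 = 1/4 ✓
b·(c∘Ac): (-5/324)·6/5 + 1/162·93/4 = 1/8 ✓
b·Ac²: (-5/324)·(-21/20) + 1/162·87/8 = 1/12 ✓
b·A²c: 1/162·27/4 = 1/24 ✓; 4 stages ⇒ order 4.

4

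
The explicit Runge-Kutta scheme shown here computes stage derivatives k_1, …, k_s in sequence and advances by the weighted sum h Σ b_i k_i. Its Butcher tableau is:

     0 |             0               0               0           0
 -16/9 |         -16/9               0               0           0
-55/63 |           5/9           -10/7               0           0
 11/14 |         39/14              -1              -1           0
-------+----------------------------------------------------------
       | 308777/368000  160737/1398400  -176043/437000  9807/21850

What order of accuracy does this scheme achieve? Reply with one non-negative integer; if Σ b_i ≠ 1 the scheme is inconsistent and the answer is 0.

b = (308777/368000, 160737/1398400, -176043/437000, 9807/21850)
c = (0, -16/9, -55/63, 11/14)
Ac = (0, 0, 160/63, 167/63)
Σ b_i: 308777/368000·1 + 160737/1398400·1 + (-176043/437000)·1 + 9807/21850·1 = 1 ✓
b·c: 160737/1398400·(-16/9) + (-176043/437000)·(-55/63) + 9807/21850·11/14 = 1/2 ✓
b·c²: 160737/1398400·256/81 + (-176043/437000)·3025/3969 + 9807/21850·121/196 = 1/3 ✓
b·Ac: (-176043/437000)·160/63 + 9807/21850·167/63 = 1/6 ✓
b·c³: 160737/1398400·(-4096/729) + (-176043/437000)·(-166375/250047) + 9807/21850·1331/2744 = -5845117/36514800 ≠ 1/4 ⇒ order 3.
b·(c∘Ac): (-176043/437000)·(-8800/3969) + 9807/21850·1837/882 = 794629/434700 ≠ 1/8
b·Ac²: (-176043/437000)·(-2560/567) + 9807/21850·(-15569/3969) = 2531/43470 ≠ 1/12
b·A²c: 9807/21850·(-160/63) = -7472/6555 ≠ 1/24

3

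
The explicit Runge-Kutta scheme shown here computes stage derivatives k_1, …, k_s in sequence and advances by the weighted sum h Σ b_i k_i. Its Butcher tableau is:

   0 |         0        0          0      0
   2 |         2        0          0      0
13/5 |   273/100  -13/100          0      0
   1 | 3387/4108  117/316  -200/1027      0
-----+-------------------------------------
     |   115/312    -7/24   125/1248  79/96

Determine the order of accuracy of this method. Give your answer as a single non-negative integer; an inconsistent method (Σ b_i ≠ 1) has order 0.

4

b = (115/312, -7/24, 125/1248, 79/96)
c = (0, 2, 13/5, 1)
Ac = (0, 0, -13/50, 37/158)
Σ b_i: 115/312·1 + (-7/24)·1 + 125/1248·1 + 79/96·1 = 1 ✓
b·c: (-7/24)·2 + 125/1248·13/5 + 79/96·1 = 1/2 ✓
b·c²: (-7/24)·4 + 125/1248·169/25 + 79/96·1 = 1/3 ✓
b·Ac: 125/1248·(-13/50) + 79/96·37/158 = 1/6 ✓
b·c³: (-7/24)·8 + 125/1248·2197/125 + 79/96·1 = 1/4 ✓
b·(c∘Ac): 125/1248·(-169/250) + 79/96·37/158 = 1/8 ✓
b·Ac²: 125/1248·(-13/25) + 79/96·13/79 = 1/12 ✓
b·A²c: 79/96·4/79 = 1/24 ✓; 4 stages ⇒ order 4.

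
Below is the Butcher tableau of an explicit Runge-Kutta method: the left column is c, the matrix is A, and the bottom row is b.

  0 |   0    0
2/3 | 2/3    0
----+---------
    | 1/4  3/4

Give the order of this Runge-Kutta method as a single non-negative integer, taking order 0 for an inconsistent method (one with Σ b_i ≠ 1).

b = (1/4, 3/4)
c = (0, 2/3)
Σ b_i: 1/4·1 + 3/4·1 = 1 ✓
b·c: 3/4·2/3 = 1/2 ✓; 2 stages ⇒ order 2.

2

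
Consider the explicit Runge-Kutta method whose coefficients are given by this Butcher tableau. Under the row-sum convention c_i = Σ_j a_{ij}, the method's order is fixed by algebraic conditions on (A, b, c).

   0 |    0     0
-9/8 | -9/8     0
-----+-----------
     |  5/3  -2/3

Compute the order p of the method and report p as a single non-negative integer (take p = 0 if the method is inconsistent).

b = (5/3, -2/3)
c = (0, -9/8)
Σ b_i: 5/3·1 + (-2/3)·1 = 1 ✓
b·c: (-2/3)·(-9/8) = 3/4 ≠ 1/2 ⇒ order 1.

1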